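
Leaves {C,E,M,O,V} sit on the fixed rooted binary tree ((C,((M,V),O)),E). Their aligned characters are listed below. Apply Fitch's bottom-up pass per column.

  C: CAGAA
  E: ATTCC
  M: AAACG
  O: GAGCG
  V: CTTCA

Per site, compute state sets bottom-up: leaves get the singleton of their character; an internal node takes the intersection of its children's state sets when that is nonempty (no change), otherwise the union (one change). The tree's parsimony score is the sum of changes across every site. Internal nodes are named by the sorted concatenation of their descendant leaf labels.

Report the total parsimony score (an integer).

12

site 0, node MV: M={A} ∪ V={C} → {A,C} (+1)
site 0, node MOV: MV={A,C} ∪ O={G} → {A,C,G} (+1)
site 0, node CMOV: C={C} ∩ MOV={A,C,G} → {C} (+0)
site 0, node CEMOV: CMOV={C} ∪ E={A} → {A,C} (+1)
site 1, node MV: M={A} ∪ V={T} → {A,T} (+1)
site 1, node MOV: MV={A,T} ∩ O={A} → {A} (+0)
site 1, node CMOV: C={A} ∩ MOV={A} → {A} (+0)
site 1, node CEMOV: CMOV={A} ∪ E={T} → {A,T} (+1)
site 2, node MV: M={A} ∪ V={T} → {A,T} (+1)
site 2, node MOV: MV={A,T} ∪ O={G} → {A,G,T} (+1)
site 2, node CMOV: C={G} ∩ MOV={A,G,T} → {G} (+0)
site 2, node CEMOV: CMOV={G} ∪ E={T} → {G,T} (+1)
site 3, node MV: M={C} ∩ V={C} → {C} (+0)
site 3, node MOV: MV={C} ∩ O={C} → {C} (+0)
site 3, node CMOV: C={A} ∪ MOV={C} → {A,C} (+1)
site 3, node CEMOV: CMOV={A,C} ∩ E={C} → {C} (+0)
site 4, node MV: M={G} ∪ V={A} → {A,G} (+1)
site 4, node MOV: MV={A,G} ∩ O={G} → {G} (+0)
site 4, node CMOV: C={A} ∪ MOV={G} → {A,G} (+1)
site 4, node CEMOV: CMOV={A,G} ∪ E={C} → {A,C,G} (+1)
per-site changes: [3, 2, 3, 1, 3]; total = 12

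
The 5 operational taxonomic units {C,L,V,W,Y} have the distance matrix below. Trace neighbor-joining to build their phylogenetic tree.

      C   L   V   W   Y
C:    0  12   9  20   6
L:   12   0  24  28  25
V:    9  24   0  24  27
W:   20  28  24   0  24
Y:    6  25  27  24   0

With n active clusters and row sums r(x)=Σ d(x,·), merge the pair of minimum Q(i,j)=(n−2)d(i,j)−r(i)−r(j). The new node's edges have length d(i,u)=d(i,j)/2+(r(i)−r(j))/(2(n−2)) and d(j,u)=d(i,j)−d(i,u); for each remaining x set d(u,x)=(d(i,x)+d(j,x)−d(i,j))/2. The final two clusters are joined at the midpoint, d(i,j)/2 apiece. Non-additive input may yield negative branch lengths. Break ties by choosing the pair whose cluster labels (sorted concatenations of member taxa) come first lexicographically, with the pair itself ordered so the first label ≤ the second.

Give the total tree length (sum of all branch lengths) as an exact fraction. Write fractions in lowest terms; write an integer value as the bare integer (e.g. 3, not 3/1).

1. join C+Y (d=6, Q=-111) ⇒ CY; edges |C|=-17/6, |Y|=53/6
  updated: d(CY,L)=31/2, d(CY,V)=15, d(CY,W)=19
2. join CY+L (d=31/2, Q=-86) ⇒ CLY; edges |CY|=13/4, |L|=49/4
  updated: d(CLY,V)=47/4, d(CLY,W)=63/4
3. join CLY+V (d=47/4, Q=-103/2) ⇒ CLVY; edges |CLY|=7/4, |V|=10
  updated: d(CLVY,W)=14
4. join CLVY+W (d=14) ⇒ CLVWY; edges |CLVY|=7, |W|=7
final tree: ((((C:-17/6,Y:53/6):13/4,L:49/4):7/4,V:10):7,W:7)
total length: 189/4

189/4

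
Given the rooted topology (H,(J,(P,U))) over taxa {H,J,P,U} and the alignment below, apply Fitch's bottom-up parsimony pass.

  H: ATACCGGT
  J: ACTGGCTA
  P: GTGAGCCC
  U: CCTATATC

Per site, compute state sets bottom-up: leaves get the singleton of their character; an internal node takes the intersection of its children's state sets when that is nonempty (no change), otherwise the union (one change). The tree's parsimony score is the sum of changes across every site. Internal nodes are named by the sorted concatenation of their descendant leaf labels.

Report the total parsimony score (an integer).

16

[col 0] PU: children P:{G}, U:{C} ∪→ {C,G}; cost 1
[col 0] JPU: children J:{A}, PU:{C,G} ∪→ {A,C,G}; cost 1
[col 0] HJPU: children H:{A}, JPU:{A,C,G} ∩→ {A}; cost 0
[col 1] PU: children P:{T}, U:{C} ∪→ {C,T}; cost 1
[col 1] JPU: children J:{C}, PU:{C,T} ∩→ {C}; cost 0
[col 1] HJPU: children H:{T}, JPU:{C} ∪→ {C,T}; cost 1
[col 2] PU: children P:{G}, U:{T} ∪→ {G,T}; cost 1
[col 2] JPU: children J:{T}, PU:{G,T} ∩→ {T}; cost 0
[col 2] HJPU: children H:{A}, JPU:{T} ∪→ {A,T}; cost 1
[col 3] PU: children P:{A}, U:{A} ∩→ {A}; cost 0
[col 3] JPU: children J:{G}, PU:{A} ∪→ {A,G}; cost 1
[col 3] HJPU: children H:{C}, JPU:{A,G} ∪→ {A,C,G}; cost 1
[col 4] PU: children P:{G}, U:{T} ∪→ {G,T}; cost 1
[col 4] JPU: children J:{G}, PU:{G,T} ∩→ {G}; cost 0
[col 4] HJPU: children H:{C}, JPU:{G} ∪→ {C,G}; cost 1
[col 5] PU: children P:{C}, U:{A} ∪→ {A,C}; cost 1
[col 5] JPU: children J:{C}, PU:{A,C} ∩→ {C}; cost 0
[col 5] HJPU: children H:{G}, JPU:{C} ∪→ {C,G}; cost 1
[col 6] PU: children P:{C}, U:{T} ∪→ {C,T}; cost 1
[col 6] JPU: children J:{T}, PU:{C,T} ∩→ {T}; cost 0
[col 6] HJPU: children H:{G}, JPU:{T} ∪→ {G,T}; cost 1
[col 7] PU: children P:{C}, U:{C} ∩→ {C}; cost 0
[col 7] JPU: children J:{A}, PU:{C} ∪→ {A,C}; cost 1
[col 7] HJPU: children H:{T}, JPU:{A,C} ∪→ {A,C,T}; cost 1
per-site changes: [2, 2, 2, 2, 2, 2, 2, 2]; total = 16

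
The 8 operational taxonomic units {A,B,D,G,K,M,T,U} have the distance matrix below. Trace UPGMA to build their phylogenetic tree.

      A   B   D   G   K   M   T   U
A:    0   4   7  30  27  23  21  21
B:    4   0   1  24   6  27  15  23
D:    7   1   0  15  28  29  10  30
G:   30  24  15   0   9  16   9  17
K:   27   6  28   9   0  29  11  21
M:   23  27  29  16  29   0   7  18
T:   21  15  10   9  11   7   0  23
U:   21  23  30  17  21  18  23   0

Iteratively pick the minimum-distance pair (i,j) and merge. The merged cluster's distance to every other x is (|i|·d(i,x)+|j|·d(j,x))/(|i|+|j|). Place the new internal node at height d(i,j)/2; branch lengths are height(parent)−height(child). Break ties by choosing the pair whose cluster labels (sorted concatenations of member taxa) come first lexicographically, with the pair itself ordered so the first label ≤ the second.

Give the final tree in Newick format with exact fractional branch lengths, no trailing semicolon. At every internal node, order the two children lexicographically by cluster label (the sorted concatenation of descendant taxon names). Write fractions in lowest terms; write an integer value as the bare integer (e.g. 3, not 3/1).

1. join B+D (d=1) ⇒ BD; edges |B|=1/2, |D|=1/2
  updated: d(A,BD)=11/2, d(BD,G)=39/2, d(BD,K)=17, d(BD,M)=28, d(BD,T)=25/2, d(BD,U)=53/2
2. join A+BD (d=11/2) ⇒ ABD; edges |A|=11/4, |BD|=9/4
  updated: d(ABD,G)=23, d(ABD,K)=61/3, d(ABD,M)=79/3, d(ABD,T)=46/3, d(ABD,U)=74/3
3. join M+T (d=7) ⇒ MT; edges |M|=7/2, |T|=7/2
  updated: d(ABD,MT)=125/6, d(G,MT)=25/2, d(K,MT)=20, d(MT,U)=41/2
4. join G+K (d=9) ⇒ GK; edges |G|=9/2, |K|=9/2
  updated: d(ABD,GK)=65/3, d(GK,MT)=65/4, d(GK,U)=19
5. join GK+MT (d=65/4) ⇒ GKMT; edges |GK|=29/8, |MT|=37/8
  updated: d(ABD,GKMT)=85/4, d(GKMT,U)=79/4
6. join GKMT+U (d=79/4) ⇒ GKMTU; edges |GKMT|=7/4, |U|=79/8
  updated: d(ABD,GKMTU)=329/15
7. join ABD+GKMTU (d=329/15) ⇒ ABDGKMTU; edges |ABD|=493/60, |GKMTU|=131/120
final tree: ((A:11/4,(B:1/2,D:1/2):9/4):493/60,(((G:9/2,K:9/2):29/8,(M:7/2,T:7/2):37/8):7/4,U:79/8):131/120)
total length: 3071/60

((A:11/4,(B:1/2,D:1/2):9/4):493/60,(((G:9/2,K:9/2):29/8,(M:7/2,T:7/2):37/8):7/4,U:79/8):131/120)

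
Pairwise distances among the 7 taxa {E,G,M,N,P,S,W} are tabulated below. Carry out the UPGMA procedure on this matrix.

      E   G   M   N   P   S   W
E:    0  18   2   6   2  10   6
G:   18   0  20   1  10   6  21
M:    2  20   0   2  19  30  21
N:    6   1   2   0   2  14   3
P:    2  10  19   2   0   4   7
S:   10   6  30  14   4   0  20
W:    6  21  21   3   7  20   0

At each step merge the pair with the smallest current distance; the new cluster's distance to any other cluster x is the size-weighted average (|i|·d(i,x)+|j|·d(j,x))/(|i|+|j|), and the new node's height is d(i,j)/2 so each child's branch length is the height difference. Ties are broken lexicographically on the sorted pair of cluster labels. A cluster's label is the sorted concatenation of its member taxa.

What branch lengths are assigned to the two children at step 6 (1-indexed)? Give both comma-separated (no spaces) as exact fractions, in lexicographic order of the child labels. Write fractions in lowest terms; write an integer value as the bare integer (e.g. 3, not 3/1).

57/10,13/40

iteration 1: select G,N (d=1); attach at lengths (1/2, 1/2); label the merged cluster GN
  updated: d(E,GN)=12, d(GN,M)=11, d(GN,P)=6, d(GN,S)=10, d(GN,W)=12
iteration 2: select E,M (d=2); attach at lengths (1, 1); label the merged cluster EM
  updated: d(EM,GN)=23/2, d(EM,P)=21/2, d(EM,S)=20, d(EM,W)=27/2
iteration 3: select P,S (d=4); attach at lengths (2, 2); label the merged cluster PS
  updated: d(EM,PS)=61/4, d(GN,PS)=8, d(PS,W)=27/2
iteration 4: select GN,PS (d=8); attach at lengths (7/2, 2); label the merged cluster GNPS
  updated: d(EM,GNPS)=107/8, d(GNPS,W)=51/4
iteration 5: select GNPS,W (d=51/4); attach at lengths (19/8, 51/8); label the merged cluster GNPSW
  updated: d(EM,GNPSW)=67/5
iteration 6: select EM,GNPSW (d=67/5); attach at lengths (57/10, 13/40); label the merged cluster EGMNPSW
final tree: ((E:1,M:1):57/10,(((G:1/2,N:1/2):7/2,(P:2,S:2):2):19/8,W:51/8):13/40)
total length: 1091/40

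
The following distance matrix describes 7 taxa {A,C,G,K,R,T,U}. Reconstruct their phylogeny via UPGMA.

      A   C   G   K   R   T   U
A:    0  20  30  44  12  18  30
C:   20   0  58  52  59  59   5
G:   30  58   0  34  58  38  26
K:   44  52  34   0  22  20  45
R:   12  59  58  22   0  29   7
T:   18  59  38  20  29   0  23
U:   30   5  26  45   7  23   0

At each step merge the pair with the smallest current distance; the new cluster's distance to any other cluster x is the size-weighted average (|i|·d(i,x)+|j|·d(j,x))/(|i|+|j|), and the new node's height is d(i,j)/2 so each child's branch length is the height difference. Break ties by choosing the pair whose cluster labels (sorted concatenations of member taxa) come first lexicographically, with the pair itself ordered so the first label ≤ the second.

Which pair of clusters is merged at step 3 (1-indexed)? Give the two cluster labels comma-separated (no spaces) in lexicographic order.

iteration 1: select C,U (d=5); attach at lengths (5/2, 5/2); label the merged cluster CU
  updated: d(A,CU)=25, d(CU,G)=42, d(CU,K)=97/2, d(CU,R)=33, d(CU,T)=41
iteration 2: select A,R (d=12); attach at lengths (6, 6); label the merged cluster AR
  updated: d(AR,CU)=29, d(AR,G)=44, d(AR,K)=33, d(AR,T)=47/2
iteration 3: select K,T (d=20); attach at lengths (10, 10); label the merged cluster KT
  updated: d(AR,KT)=113/4, d(CU,KT)=179/4, d(G,KT)=36
iteration 4: select AR,KT (d=113/4); attach at lengths (65/8, 33/8); label the merged cluster AKRT
  updated: d(AKRT,CU)=295/8, d(AKRT,G)=40
iteration 5: select AKRT,CU (d=295/8); attach at lengths (69/16, 255/16); label the merged cluster ACKRTU
  updated: d(ACKRTU,G)=122/3
iteration 6: select ACKRTU,G (d=122/3); attach at lengths (91/48, 61/3); label the merged cluster ACGKRTU
final tree: ((((A:6,R:6):65/8,(K:10,T:10):33/8):69/16,(C:5/2,U:5/2):255/16):91/48,G:61/3)
total length: 4403/48

K,T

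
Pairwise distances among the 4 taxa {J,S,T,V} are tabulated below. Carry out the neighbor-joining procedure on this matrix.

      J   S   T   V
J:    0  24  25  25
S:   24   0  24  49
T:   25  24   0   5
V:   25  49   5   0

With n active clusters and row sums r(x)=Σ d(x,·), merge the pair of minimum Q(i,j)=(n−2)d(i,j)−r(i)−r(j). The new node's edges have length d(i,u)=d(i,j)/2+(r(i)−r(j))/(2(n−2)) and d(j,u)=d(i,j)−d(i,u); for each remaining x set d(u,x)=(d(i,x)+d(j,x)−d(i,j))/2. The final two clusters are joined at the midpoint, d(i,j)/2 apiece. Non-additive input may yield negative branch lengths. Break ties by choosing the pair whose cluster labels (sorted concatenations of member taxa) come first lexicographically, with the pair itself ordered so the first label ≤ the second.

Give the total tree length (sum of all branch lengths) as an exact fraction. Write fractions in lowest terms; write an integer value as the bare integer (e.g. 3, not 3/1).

1. join J+S (d=24, Q=-123) ⇒ JS; edges |J|=25/4, |S|=71/4
  updated: d(JS,T)=25/2, d(JS,V)=25
2. join JS+T (d=25/2, Q=-85/2) ⇒ JST; edges |JS|=65/4, |T|=-15/4
  updated: d(JST,V)=35/4
3. join JST+V (d=35/4) ⇒ JSTV; edges |JST|=35/8, |V|=35/8
final tree: (((J:25/4,S:71/4):65/4,T:-15/4):35/8,V:35/8)
total length: 181/4

181/4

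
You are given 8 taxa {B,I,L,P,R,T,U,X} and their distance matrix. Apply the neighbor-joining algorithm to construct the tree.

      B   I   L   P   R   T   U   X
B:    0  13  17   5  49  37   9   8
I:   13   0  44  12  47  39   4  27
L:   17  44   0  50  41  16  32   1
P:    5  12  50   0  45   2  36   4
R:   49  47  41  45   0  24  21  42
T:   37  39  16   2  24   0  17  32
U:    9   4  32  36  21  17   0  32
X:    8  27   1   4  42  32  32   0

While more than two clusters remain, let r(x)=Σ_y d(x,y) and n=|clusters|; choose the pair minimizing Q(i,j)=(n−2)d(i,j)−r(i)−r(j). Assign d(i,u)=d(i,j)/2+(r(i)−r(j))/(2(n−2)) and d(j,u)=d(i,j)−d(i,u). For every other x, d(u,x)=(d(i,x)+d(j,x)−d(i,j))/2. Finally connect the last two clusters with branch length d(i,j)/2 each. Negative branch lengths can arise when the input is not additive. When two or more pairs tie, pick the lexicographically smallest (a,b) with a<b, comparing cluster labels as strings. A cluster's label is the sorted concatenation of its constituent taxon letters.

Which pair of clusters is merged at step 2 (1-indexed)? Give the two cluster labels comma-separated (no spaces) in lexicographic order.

step 1: merge (L,X) at d=1, Q=-341; branch lengths L→61/12, X→-49/12; new cluster LX
  updated: d(B,LX)=12, d(I,LX)=35, d(LX,P)=53/2, d(LX,R)=41, d(LX,T)=47/2, d(LX,U)=63/2
step 2: merge (P,T) at d=2, Q=-259; branch lengths P→-3/5, T→13/5; new cluster PT
  updated: d(B,PT)=20, d(I,PT)=49/2, d(LX,PT)=24, d(PT,R)=67/2, d(PT,U)=51/2
step 3: merge (B,LX) at d=12, Q=-397/2; branch lengths B→15/16, LX→177/16; new cluster BLX
  updated: d(BLX,I)=18, d(BLX,PT)=16, d(BLX,R)=39, d(BLX,U)=57/4
step 4: merge (I,U) at d=4, Q=-585/4; branch lengths I→163/24, U→-67/24; new cluster IU
  updated: d(BLX,IU)=113/8, d(IU,PT)=23, d(IU,R)=32
step 5: merge (BLX,IU) at d=113/8, Q=-110; branch lengths BLX→113/16, IU→113/16; new cluster BILUX
  updated: d(BILUX,PT)=199/16, d(BILUX,R)=455/16
step 6: merge (BILUX,PT) at d=199/16, Q=-595/8; branch lengths BILUX→59/16, PT→35/4; new cluster BILPTUX
  updated: d(BILPTUX,R)=99/4
step 7: merge (BILPTUX,R) at d=99/4; branch lengths BILPTUX→99/8, R→99/8; new cluster BILPRTUX
final tree: ((((B:15/16,(L:61/12,X:-49/12):177/16):113/16,(I:163/24,U:-67/24):113/16):59/16,(P:-3/5,T:13/5):35/4):99/8,R:99/8)
total length: 1125/16

P,T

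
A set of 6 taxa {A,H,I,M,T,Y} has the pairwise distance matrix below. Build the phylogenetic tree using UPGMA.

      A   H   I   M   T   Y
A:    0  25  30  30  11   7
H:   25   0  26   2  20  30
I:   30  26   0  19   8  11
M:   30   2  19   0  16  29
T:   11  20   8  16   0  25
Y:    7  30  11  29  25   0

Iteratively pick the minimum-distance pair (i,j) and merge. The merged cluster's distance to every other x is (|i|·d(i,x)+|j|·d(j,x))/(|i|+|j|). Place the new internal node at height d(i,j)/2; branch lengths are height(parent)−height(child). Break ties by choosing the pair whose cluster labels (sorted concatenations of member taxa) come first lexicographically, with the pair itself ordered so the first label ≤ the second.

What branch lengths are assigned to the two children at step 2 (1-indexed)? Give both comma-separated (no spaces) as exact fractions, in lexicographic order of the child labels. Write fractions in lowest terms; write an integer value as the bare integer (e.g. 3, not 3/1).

7/2,7/2

iteration 1: select H,M (d=2); attach at lengths (1, 1); label the merged cluster HM
  updated: d(A,HM)=55/2, d(HM,I)=45/2, d(HM,T)=18, d(HM,Y)=59/2
iteration 2: select A,Y (d=7); attach at lengths (7/2, 7/2); label the merged cluster AY
  updated: d(AY,HM)=57/2, d(AY,I)=41/2, d(AY,T)=18
iteration 3: select I,T (d=8); attach at lengths (4, 4); label the merged cluster IT
  updated: d(AY,IT)=77/4, d(HM,IT)=81/4
iteration 4: select AY,IT (d=77/4); attach at lengths (49/8, 45/8); label the merged cluster AITY
  updated: d(AITY,HM)=195/8
iteration 5: select AITY,HM (d=195/8); attach at lengths (41/16, 179/16); label the merged cluster AHIMTY
final tree: (((A:7/2,Y:7/2):49/8,(I:4,T:4):45/8):41/16,(H:1,M:1):179/16)
total length: 85/2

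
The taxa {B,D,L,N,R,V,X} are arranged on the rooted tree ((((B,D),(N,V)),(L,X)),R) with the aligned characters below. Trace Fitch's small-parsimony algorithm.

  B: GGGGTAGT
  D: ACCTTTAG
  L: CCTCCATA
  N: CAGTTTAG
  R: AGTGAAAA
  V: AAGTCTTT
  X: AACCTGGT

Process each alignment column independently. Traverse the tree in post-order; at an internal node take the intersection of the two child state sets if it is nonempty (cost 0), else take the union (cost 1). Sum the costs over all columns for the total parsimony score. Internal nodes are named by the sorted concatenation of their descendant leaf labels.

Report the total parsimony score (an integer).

27

site 0, node BD: B={G} ∪ D={A} → {A,G} (+1)
site 0, node NV: N={C} ∪ V={A} → {A,C} (+1)
site 0, node BDNV: BD={A,G} ∩ NV={A,C} → {A} (+0)
site 0, node LX: L={C} ∪ X={A} → {A,C} (+1)
site 0, node BDLNVX: BDNV={A} ∩ LX={A,C} → {A} (+0)
site 0, node BDLNRVX: BDLNVX={A} ∩ R={A} → {A} (+0)
site 1, node BD: B={G} ∪ D={C} → {C,G} (+1)
site 1, node NV: N={A} ∩ V={A} → {A} (+0)
site 1, node BDNV: BD={C,G} ∪ NV={A} → {A,C,G} (+1)
site 1, node LX: L={C} ∪ X={A} → {A,C} (+1)
site 1, node BDLNVX: BDNV={A,C,G} ∩ LX={A,C} → {A,C} (+0)
site 1, node BDLNRVX: BDLNVX={A,C} ∪ R={G} → {A,C,G} (+1)
site 2, node BD: B={G} ∪ D={C} → {C,G} (+1)
site 2, node NV: N={G} ∩ V={G} → {G} (+0)
site 2, node BDNV: BD={C,G} ∩ NV={G} → {G} (+0)
site 2, node LX: L={T} ∪ X={C} → {C,T} (+1)
site 2, node BDLNVX: BDNV={G} ∪ LX={C,T} → {C,G,T} (+1)
site 2, node BDLNRVX: BDLNVX={C,G,T} ∩ R={T} → {T} (+0)
site 3, node BD: B={G} ∪ D={T} → {G,T} (+1)
site 3, node NV: N={T} ∩ V={T} → {T} (+0)
site 3, node BDNV: BD={G,T} ∩ NV={T} → {T} (+0)
site 3, node LX: L={C} ∩ X={C} → {C} (+0)
site 3, node BDLNVX: BDNV={T} ∪ LX={C} → {C,T} (+1)
site 3, node BDLNRVX: BDLNVX={C,T} ∪ R={G} → {C,G,T} (+1)
site 4, node BD: B={T} ∩ D={T} → {T} (+0)
site 4, node NV: N={T} ∪ V={C} → {C,T} (+1)
site 4, node BDNV: BD={T} ∩ NV={C,T} → {T} (+0)
site 4, node LX: L={C} ∪ X={T} → {C,T} (+1)
site 4, node BDLNVX: BDNV={T} ∩ LX={C,T} → {T} (+0)
site 4, node BDLNRVX: BDLNVX={T} ∪ R={A} → {A,T} (+1)
site 5, node BD: B={A} ∪ D={T} → {A,T} (+1)
site 5, node NV: N={T} ∩ V={T} → {T} (+0)
site 5, node BDNV: BD={A,T} ∩ NV={T} → {T} (+0)
site 5, node LX: L={A} ∪ X={G} → {A,G} (+1)
site 5, node BDLNVX: BDNV={T} ∪ LX={A,G} → {A,G,T} (+1)
site 5, node BDLNRVX: BDLNVX={A,G,T} ∩ R={A} → {A} (+0)
site 6, node BD: B={G} ∪ D={A} → {A,G} (+1)
site 6, node NV: N={A} ∪ V={T} → {A,T} (+1)
site 6, node BDNV: BD={A,G} ∩ NV={A,T} → {A} (+0)
site 6, node LX: L={T} ∪ X={G} → {G,T} (+1)
site 6, node BDLNVX: BDNV={A} ∪ LX={G,T} → {A,G,T} (+1)
site 6, node BDLNRVX: BDLNVX={A,G,T} ∩ R={A} → {A} (+0)
site 7, node BD: B={T} ∪ D={G} → {G,T} (+1)
site 7, node NV: N={G} ∪ V={T} → {G,T} (+1)
site 7, node BDNV: BD={G,T} ∩ NV={G,T} → {G,T} (+0)
site 7, node LX: L={A} ∪ X={T} → {A,T} (+1)
site 7, node BDLNVX: BDNV={G,T} ∩ LX={A,T} → {T} (+0)
site 7, node BDLNRVX: BDLNVX={T} ∪ R={A} → {A,T} (+1)
per-site changes: [3, 4, 3, 3, 3, 3, 4, 4]; total = 27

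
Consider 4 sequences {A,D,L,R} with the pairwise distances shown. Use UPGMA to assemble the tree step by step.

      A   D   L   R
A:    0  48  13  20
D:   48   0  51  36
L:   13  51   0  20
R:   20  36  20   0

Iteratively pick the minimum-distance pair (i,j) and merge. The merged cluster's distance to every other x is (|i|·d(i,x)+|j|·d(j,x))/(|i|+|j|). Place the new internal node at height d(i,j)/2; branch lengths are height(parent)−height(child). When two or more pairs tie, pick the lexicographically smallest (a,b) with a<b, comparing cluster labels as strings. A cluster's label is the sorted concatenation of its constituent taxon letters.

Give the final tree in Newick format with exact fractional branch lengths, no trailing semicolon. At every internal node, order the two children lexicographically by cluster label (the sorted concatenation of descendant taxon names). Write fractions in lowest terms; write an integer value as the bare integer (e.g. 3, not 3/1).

step 1: merge (A,L) at d=13; branch lengths A→13/2, L→13/2; new cluster AL
  updated: d(AL,D)=99/2, d(AL,R)=20
step 2: merge (AL,R) at d=20; branch lengths AL→7/2, R→10; new cluster ALR
  updated: d(ALR,D)=45
step 3: merge (ALR,D) at d=45; branch lengths ALR→25/2, D→45/2; new cluster ADLR
final tree: (((A:13/2,L:13/2):7/2,R:10):25/2,D:45/2)
total length: 123/2

(((A:13/2,L:13/2):7/2,R:10):25/2,D:45/2)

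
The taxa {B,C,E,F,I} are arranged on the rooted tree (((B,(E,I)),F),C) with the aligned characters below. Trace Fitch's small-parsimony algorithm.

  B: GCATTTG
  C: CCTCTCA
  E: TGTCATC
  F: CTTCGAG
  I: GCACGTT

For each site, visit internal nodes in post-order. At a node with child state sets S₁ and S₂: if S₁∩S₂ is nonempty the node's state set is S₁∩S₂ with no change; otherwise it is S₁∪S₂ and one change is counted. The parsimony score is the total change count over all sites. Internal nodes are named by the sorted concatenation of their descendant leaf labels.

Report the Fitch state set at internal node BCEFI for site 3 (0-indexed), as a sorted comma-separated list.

EI@0: {T} ∪ {G} = {G,T} (union, +1)
BEI@0: {G} ∩ {G,T} = {G} (intersection, +0)
BEFI@0: {G} ∪ {C} = {C,G} (union, +1)
BCEFI@0: {C,G} ∩ {C} = {C} (intersection, +0)
EI@1: {G} ∪ {C} = {C,G} (union, +1)
BEI@1: {C} ∩ {C,G} = {C} (intersection, +0)
BEFI@1: {C} ∪ {T} = {C,T} (union, +1)
BCEFI@1: {C,T} ∩ {C} = {C} (intersection, +0)
EI@2: {T} ∪ {A} = {A,T} (union, +1)
BEI@2: {A} ∩ {A,T} = {A} (intersection, +0)
BEFI@2: {A} ∪ {T} = {A,T} (union, +1)
BCEFI@2: {A,T} ∩ {T} = {T} (intersection, +0)
EI@3: {C} ∩ {C} = {C} (intersection, +0)
BEI@3: {T} ∪ {C} = {C,T} (union, +1)
BEFI@3: {C,T} ∩ {C} = {C} (intersection, +0)
BCEFI@3: {C} ∩ {C} = {C} (intersection, +0)
EI@4: {A} ∪ {G} = {A,G} (union, +1)
BEI@4: {T} ∪ {A,G} = {A,G,T} (union, +1)
BEFI@4: {A,G,T} ∩ {G} = {G} (intersection, +0)
BCEFI@4: {G} ∪ {T} = {G,T} (union, +1)
EI@5: {T} ∩ {T} = {T} (intersection, +0)
BEI@5: {T} ∩ {T} = {T} (intersection, +0)
BEFI@5: {T} ∪ {A} = {A,T} (union, +1)
BCEFI@5: {A,T} ∪ {C} = {A,C,T} (union, +1)
EI@6: {C} ∪ {T} = {C,T} (union, +1)
BEI@6: {G} ∪ {C,T} = {C,G,T} (union, +1)
BEFI@6: {C,G,T} ∩ {G} = {G} (intersection, +0)
BCEFI@6: {G} ∪ {A} = {A,G} (union, +1)
per-site changes: [2, 2, 2, 1, 3, 2, 3]; total = 15

C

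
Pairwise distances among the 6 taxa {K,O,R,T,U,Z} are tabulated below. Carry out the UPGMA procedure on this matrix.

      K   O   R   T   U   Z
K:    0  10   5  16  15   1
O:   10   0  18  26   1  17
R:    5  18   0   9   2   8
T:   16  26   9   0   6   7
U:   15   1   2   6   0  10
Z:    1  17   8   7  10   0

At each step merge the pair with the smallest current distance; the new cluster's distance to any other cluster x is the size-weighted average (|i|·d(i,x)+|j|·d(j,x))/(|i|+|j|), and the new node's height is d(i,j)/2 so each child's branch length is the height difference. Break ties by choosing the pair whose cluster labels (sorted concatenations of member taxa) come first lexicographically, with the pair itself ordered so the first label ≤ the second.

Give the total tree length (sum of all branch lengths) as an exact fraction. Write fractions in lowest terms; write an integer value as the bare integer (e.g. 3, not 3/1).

iteration 1: select K,Z (d=1); attach at lengths (1/2, 1/2); label the merged cluster KZ
  updated: d(KZ,O)=27/2, d(KZ,R)=13/2, d(KZ,T)=23/2, d(KZ,U)=25/2
iteration 2: select O,U (d=1); attach at lengths (1/2, 1/2); label the merged cluster OU
  updated: d(KZ,OU)=13, d(OU,R)=10, d(OU,T)=16
iteration 3: select KZ,R (d=13/2); attach at lengths (11/4, 13/4); label the merged cluster KRZ
  updated: d(KRZ,OU)=12, d(KRZ,T)=32/3
iteration 4: select KRZ,T (d=32/3); attach at lengths (25/12, 16/3); label the merged cluster KRTZ
  updated: d(KRTZ,OU)=13
iteration 5: select KRTZ,OU (d=13); attach at lengths (7/6, 6); label the merged cluster KORTUZ
final tree: ((((K:1/2,Z:1/2):11/4,R:13/4):25/12,T:16/3):7/6,(O:1/2,U:1/2):6)
total length: 271/12

271/12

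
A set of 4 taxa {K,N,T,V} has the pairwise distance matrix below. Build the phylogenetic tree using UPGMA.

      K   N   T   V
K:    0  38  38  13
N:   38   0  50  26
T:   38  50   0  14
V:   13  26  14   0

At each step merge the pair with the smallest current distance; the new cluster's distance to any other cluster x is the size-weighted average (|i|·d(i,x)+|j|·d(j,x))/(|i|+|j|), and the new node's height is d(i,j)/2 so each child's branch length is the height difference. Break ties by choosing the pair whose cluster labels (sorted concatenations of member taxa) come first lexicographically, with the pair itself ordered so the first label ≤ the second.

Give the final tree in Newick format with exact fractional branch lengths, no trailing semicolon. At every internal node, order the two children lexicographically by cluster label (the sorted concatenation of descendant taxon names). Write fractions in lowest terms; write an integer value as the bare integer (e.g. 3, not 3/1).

iteration 1: select K,V (d=13); attach at lengths (13/2, 13/2); label the merged cluster KV
  updated: d(KV,N)=32, d(KV,T)=26
iteration 2: select KV,T (d=26); attach at lengths (13/2, 13); label the merged cluster KTV
  updated: d(KTV,N)=38
iteration 3: select KTV,N (d=38); attach at lengths (6, 19); label the merged cluster KNTV
final tree: (((K:13/2,V:13/2):13/2,T:13):6,N:19)
total length: 115/2

(((K:13/2,V:13/2):13/2,T:13):6,N:19)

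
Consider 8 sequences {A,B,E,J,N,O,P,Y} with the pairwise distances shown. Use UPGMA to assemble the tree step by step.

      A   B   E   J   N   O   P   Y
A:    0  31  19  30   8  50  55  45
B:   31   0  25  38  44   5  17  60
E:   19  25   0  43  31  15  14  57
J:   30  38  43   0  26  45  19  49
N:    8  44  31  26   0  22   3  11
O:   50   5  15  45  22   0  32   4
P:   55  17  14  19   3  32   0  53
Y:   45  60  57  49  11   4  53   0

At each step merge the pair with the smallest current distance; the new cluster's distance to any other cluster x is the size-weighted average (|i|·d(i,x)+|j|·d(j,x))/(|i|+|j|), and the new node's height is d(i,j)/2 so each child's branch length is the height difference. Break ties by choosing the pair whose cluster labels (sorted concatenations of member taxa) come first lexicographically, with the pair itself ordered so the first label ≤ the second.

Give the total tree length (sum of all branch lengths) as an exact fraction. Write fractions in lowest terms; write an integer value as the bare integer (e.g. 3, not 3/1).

3269/36

iteration 1: select N,P (d=3); attach at lengths (3/2, 3/2); label the merged cluster NP
  updated: d(A,NP)=63/2, d(B,NP)=61/2, d(E,NP)=45/2, d(J,NP)=45/2, d(NP,O)=27, d(NP,Y)=32
iteration 2: select O,Y (d=4); attach at lengths (2, 2); label the merged cluster OY
  updated: d(A,OY)=95/2, d(B,OY)=65/2, d(E,OY)=36, d(J,OY)=47, d(NP,OY)=59/2
iteration 3: select A,E (d=19); attach at lengths (19/2, 19/2); label the merged cluster AE
  updated: d(AE,B)=28, d(AE,J)=73/2, d(AE,NP)=27, d(AE,OY)=167/4
iteration 4: select J,NP (d=45/2); attach at lengths (45/4, 39/4); label the merged cluster JNP
  updated: d(AE,JNP)=181/6, d(B,JNP)=33, d(JNP,OY)=106/3
iteration 5: select AE,B (d=28); attach at lengths (9/2, 14); label the merged cluster ABE
  updated: d(ABE,JNP)=280/9, d(ABE,OY)=116/3
iteration 6: select ABE,JNP (d=280/9); attach at lengths (14/9, 155/36); label the merged cluster ABEJNP
  updated: d(ABEJNP,OY)=37
iteration 7: select ABEJNP,OY (d=37); attach at lengths (53/18, 33/2); label the merged cluster ABEJNOPY
final tree: ((((A:19/2,E:19/2):9/2,B:14):14/9,(J:45/4,(N:3/2,P:3/2):39/4):155/36):53/18,(O:2,Y:2):33/2)
total length: 3269/36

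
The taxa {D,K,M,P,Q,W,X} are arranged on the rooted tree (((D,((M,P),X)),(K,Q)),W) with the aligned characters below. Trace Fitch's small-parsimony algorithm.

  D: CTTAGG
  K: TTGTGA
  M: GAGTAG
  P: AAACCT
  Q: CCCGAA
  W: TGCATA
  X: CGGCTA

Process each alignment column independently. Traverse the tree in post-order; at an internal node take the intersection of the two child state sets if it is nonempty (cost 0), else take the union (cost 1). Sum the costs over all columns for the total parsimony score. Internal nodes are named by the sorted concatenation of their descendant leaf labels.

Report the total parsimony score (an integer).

[col 0] MP: children M:{G}, P:{A} ∪→ {A,G}; cost 1
[col 0] MPX: children MP:{A,G}, X:{C} ∪→ {A,C,G}; cost 1
[col 0] DMPX: children D:{C}, MPX:{A,C,G} ∩→ {C}; cost 0
[col 0] KQ: children K:{T}, Q:{C} ∪→ {C,T}; cost 1
[col 0] DKMPQX: children DMPX:{C}, KQ:{C,T} ∩→ {C}; cost 0
[col 0] DKMPQWX: children DKMPQX:{C}, W:{T} ∪→ {C,T}; cost 1
[col 1] MP: children M:{A}, P:{A} ∩→ {A}; cost 0
[col 1] MPX: children MP:{A}, X:{G} ∪→ {A,G}; cost 1
[col 1] DMPX: children D:{T}, MPX:{A,G} ∪→ {A,G,T}; cost 1
[col 1] KQ: children K:{T}, Q:{C} ∪→ {C,T}; cost 1
[col 1] DKMPQX: children DMPX:{A,G,T}, KQ:{C,T} ∩→ {T}; cost 0
[col 1] DKMPQWX: children DKMPQX:{T}, W:{G} ∪→ {G,T}; cost 1
[col 2] MP: children M:{G}, P:{A} ∪→ {A,G}; cost 1
[col 2] MPX: children MP:{A,G}, X:{G} ∩→ {G}; cost 0
[col 2] DMPX: children D:{T}, MPX:{G} ∪→ {G,T}; cost 1
[col 2] KQ: children K:{G}, Q:{C} ∪→ {C,G}; cost 1
[col 2] DKMPQX: children DMPX:{G,T}, KQ:{C,G} ∩→ {G}; cost 0
[col 2] DKMPQWX: children DKMPQX:{G}, W:{C} ∪→ {C,G}; cost 1
[col 3] MP: children M:{T}, P:{C} ∪→ {C,T}; cost 1
[col 3] MPX: children MP:{C,T}, X:{C} ∩→ {C}; cost 0
[col 3] DMPX: children D:{A}, MPX:{C} ∪→ {A,C}; cost 1
[col 3] KQ: children K:{T}, Q:{G} ∪→ {G,T}; cost 1
[col 3] DKMPQX: children DMPX:{A,C}, KQ:{G,T} ∪→ {A,C,G,T}; cost 1
[col 3] DKMPQWX: children DKMPQX:{A,C,G,T}, W:{A} ∩→ {A}; cost 0
[col 4] MP: children M:{A}, P:{C} ∪→ {A,C}; cost 1
[col 4] MPX: children MP:{A,C}, X:{T} ∪→ {A,C,T}; cost 1
[col 4] DMPX: children D:{G}, MPX:{A,C,T} ∪→ {A,C,G,T}; cost 1
[col 4] KQ: children K:{G}, Q:{A} ∪→ {A,G}; cost 1
[col 4] DKMPQX: children DMPX:{A,C,G,T}, KQ:{A,G} ∩→ {A,G}; cost 0
[col 4] DKMPQWX: children DKMPQX:{A,G}, W:{T} ∪→ {A,G,T}; cost 1
[col 5] MP: children M:{G}, P:{T} ∪→ {G,T}; cost 1
[col 5] MPX: children MP:{G,T}, X:{A} ∪→ {A,G,T}; cost 1
[col 5] DMPX: children D:{G}, MPX:{A,G,T} ∩→ {G}; cost 0
[col 5] KQ: children K:{A}, Q:{A} ∩→ {A}; cost 0
[col 5] DKMPQX: children DMPX:{G}, KQ:{A} ∪→ {A,G}; cost 1
[col 5] DKMPQWX: children DKMPQX:{A,G}, W:{A} ∩→ {A}; cost 0
per-site changes: [4, 4, 4, 4, 5, 3]; total = 24

24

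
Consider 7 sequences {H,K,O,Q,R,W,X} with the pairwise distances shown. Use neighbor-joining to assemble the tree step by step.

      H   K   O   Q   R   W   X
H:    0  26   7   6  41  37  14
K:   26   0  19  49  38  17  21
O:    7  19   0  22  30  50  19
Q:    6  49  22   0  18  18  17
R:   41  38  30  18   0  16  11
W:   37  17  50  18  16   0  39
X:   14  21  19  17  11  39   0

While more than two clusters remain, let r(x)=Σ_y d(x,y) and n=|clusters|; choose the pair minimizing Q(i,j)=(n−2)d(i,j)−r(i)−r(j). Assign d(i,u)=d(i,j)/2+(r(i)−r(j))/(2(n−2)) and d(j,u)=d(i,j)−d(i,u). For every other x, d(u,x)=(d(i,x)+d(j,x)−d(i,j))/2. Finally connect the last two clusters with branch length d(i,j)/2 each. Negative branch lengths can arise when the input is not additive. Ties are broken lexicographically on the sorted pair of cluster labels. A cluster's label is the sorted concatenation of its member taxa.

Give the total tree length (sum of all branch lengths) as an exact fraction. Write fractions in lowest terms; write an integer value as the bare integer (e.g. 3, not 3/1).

1. join K+W (d=17, Q=-262) ⇒ KW; edges |K|=39/5, |W|=46/5
  updated: d(H,KW)=23, d(KW,O)=26, d(KW,Q)=25, d(KW,R)=37/2, d(KW,X)=43/2
2. join H+O (d=7, Q=-167) ⇒ HO; edges |H|=15/8, |O|=41/8
  updated: d(HO,KW)=21, d(HO,Q)=21/2, d(HO,R)=32, d(HO,X)=13
3. join HO+Q (d=21/2, Q=-231/2) ⇒ HOQ; edges |HO|=25/4, |Q|=17/4
  updated: d(HOQ,KW)=71/4, d(HOQ,R)=79/4, d(HOQ,X)=39/4
4. join HOQ+X (d=39/4, Q=-70) ⇒ HOQX; edges |HOQ|=49/8, |X|=29/8
  updated: d(HOQX,KW)=59/4, d(HOQX,R)=21/2
5. join HOQX+KW (d=59/4, Q=-175/4) ⇒ HKOQWX; edges |HOQX|=27/8, |KW|=91/8
  updated: d(HKOQWX,R)=57/8
6. join HKOQWX+R (d=57/8) ⇒ HKOQRWX; edges |HKOQWX|=57/16, |R|=57/16
final tree: (((((H:15/8,O:41/8):25/4,Q:17/4):49/8,X:29/8):27/8,(K:39/5,W:46/5):91/8):57/16,R:57/16)
total length: 529/8

529/8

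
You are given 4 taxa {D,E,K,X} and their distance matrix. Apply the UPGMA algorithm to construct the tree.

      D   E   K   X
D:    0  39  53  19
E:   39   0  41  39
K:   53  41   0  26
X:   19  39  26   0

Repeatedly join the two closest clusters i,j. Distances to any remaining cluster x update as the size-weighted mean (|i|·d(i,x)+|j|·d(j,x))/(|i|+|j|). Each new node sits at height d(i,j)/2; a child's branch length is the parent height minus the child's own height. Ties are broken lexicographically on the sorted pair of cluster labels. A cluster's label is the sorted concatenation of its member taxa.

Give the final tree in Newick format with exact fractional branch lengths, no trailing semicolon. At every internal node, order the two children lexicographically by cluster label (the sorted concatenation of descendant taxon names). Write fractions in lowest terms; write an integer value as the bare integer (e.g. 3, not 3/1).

(((D:19/2,X:19/2):10,E:39/2):1/2,K:20)

step 1: merge (D,X) at d=19; branch lengths D→19/2, X→19/2; new cluster DX
  updated: d(DX,E)=39, d(DX,K)=79/2
step 2: merge (DX,E) at d=39; branch lengths DX→10, E→39/2; new cluster DEX
  updated: d(DEX,K)=40
step 3: merge (DEX,K) at d=40; branch lengths DEX→1/2, K→20; new cluster DEKX
final tree: (((D:19/2,X:19/2):10,E:39/2):1/2,K:20)
total length: 69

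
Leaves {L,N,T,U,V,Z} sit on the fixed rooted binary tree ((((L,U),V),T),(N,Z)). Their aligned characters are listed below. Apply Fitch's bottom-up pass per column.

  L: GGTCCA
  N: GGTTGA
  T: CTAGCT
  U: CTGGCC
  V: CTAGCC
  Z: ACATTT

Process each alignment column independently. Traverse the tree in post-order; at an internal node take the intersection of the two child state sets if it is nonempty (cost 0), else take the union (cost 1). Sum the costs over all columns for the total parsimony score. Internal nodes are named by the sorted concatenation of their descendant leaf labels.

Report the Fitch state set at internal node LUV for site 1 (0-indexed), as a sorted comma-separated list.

LU@0: {G} ∪ {C} = {C,G} (union, +1)
LUV@0: {C,G} ∩ {C} = {C} (intersection, +0)
LTUV@0: {C} ∩ {C} = {C} (intersection, +0)
NZ@0: {G} ∪ {A} = {A,G} (union, +1)
LNTUVZ@0: {C} ∪ {A,G} = {A,C,G} (union, +1)
LU@1: {G} ∪ {T} = {G,T} (union, +1)
LUV@1: {G,T} ∩ {T} = {T} (intersection, +0)
LTUV@1: {T} ∩ {T} = {T} (intersection, +0)
NZ@1: {G} ∪ {C} = {C,G} (union, +1)
LNTUVZ@1: {T} ∪ {C,G} = {C,G,T} (union, +1)
LU@2: {T} ∪ {G} = {G,T} (union, +1)
LUV@2: {G,T} ∪ {A} = {A,G,T} (union, +1)
LTUV@2: {A,G,T} ∩ {A} = {A} (intersection, +0)
NZ@2: {T} ∪ {A} = {A,T} (union, +1)
LNTUVZ@2: {A} ∩ {A,T} = {A} (intersection, +0)
LU@3: {C} ∪ {G} = {C,G} (union, +1)
LUV@3: {C,G} ∩ {G} = {G} (intersection, +0)
LTUV@3: {G} ∩ {G} = {G} (intersection, +0)
NZ@3: {T} ∩ {T} = {T} (intersection, +0)
LNTUVZ@3: {G} ∪ {T} = {G,T} (union, +1)
LU@4: {C} ∩ {C} = {C} (intersection, +0)
LUV@4: {C} ∩ {C} = {C} (intersection, +0)
LTUV@4: {C} ∩ {C} = {C} (intersection, +0)
NZ@4: {G} ∪ {T} = {G,T} (union, +1)
LNTUVZ@4: {C} ∪ {G,T} = {C,G,T} (union, +1)
LU@5: {A} ∪ {C} = {A,C} (union, +1)
LUV@5: {A,C} ∩ {C} = {C} (intersection, +0)
LTUV@5: {C} ∪ {T} = {C,T} (union, +1)
NZ@5: {A} ∪ {T} = {A,T} (union, +1)
LNTUVZ@5: {C,T} ∩ {A,T} = {T} (intersection, +0)
per-site changes: [3, 3, 3, 2, 2, 3]; total = 16

T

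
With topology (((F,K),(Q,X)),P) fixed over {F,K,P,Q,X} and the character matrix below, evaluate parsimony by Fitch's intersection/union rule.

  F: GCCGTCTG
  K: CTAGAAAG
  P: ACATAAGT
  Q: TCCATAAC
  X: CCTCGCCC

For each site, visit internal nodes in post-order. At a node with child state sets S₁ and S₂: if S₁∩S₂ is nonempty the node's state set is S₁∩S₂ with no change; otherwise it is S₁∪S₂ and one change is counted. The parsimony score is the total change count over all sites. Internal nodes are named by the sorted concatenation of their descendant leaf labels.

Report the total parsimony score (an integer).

20

[col 0] FK: children F:{G}, K:{C} ∪→ {C,G}; cost 1
[col 0] QX: children Q:{T}, X:{C} ∪→ {C,T}; cost 1
[col 0] FKQX: children FK:{C,G}, QX:{C,T} ∩→ {C}; cost 0
[col 0] FKPQX: children FKQX:{C}, P:{A} ∪→ {A,C}; cost 1
[col 1] FK: children F:{C}, K:{T} ∪→ {C,T}; cost 1
[col 1] QX: children Q:{C}, X:{C} ∩→ {C}; cost 0
[col 1] FKQX: children FK:{C,T}, QX:{C} ∩→ {C}; cost 0
[col 1] FKPQX: children FKQX:{C}, P:{C} ∩→ {C}; cost 0
[col 2] FK: children F:{C}, K:{A} ∪→ {A,C}; cost 1
[col 2] QX: children Q:{C}, X:{T} ∪→ {C,T}; cost 1
[col 2] FKQX: children FK:{A,C}, QX:{C,T} ∩→ {C}; cost 0
[col 2] FKPQX: children FKQX:{C}, P:{A} ∪→ {A,C}; cost 1
[col 3] FK: children F:{G}, K:{G} ∩→ {G}; cost 0
[col 3] QX: children Q:{A}, X:{C} ∪→ {A,C}; cost 1
[col 3] FKQX: children FK:{G}, QX:{A,C} ∪→ {A,C,G}; cost 1
[col 3] FKPQX: children FKQX:{A,C,G}, P:{T} ∪→ {A,C,G,T}; cost 1
[col 4] FK: children F:{T}, K:{A} ∪→ {A,T}; cost 1
[col 4] QX: children Q:{T}, X:{G} ∪→ {G,T}; cost 1
[col 4] FKQX: children FK:{A,T}, QX:{G,T} ∩→ {T}; cost 0
[col 4] FKPQX: children FKQX:{T}, P:{A} ∪→ {A,T}; cost 1
[col 5] FK: children F:{C}, K:{A} ∪→ {A,C}; cost 1
[col 5] QX: children Q:{A}, X:{C} ∪→ {A,C}; cost 1
[col 5] FKQX: children FK:{A,C}, QX:{A,C} ∩→ {A,C}; cost 0
[col 5] FKPQX: children FKQX:{A,C}, P:{A} ∩→ {A}; cost 0
[col 6] FK: children F:{T}, K:{A} ∪→ {A,T}; cost 1
[col 6] QX: children Q:{A}, X:{C} ∪→ {A,C}; cost 1
[col 6] FKQX: children FK:{A,T}, QX:{A,C} ∩→ {A}; cost 0
[col 6] FKPQX: children FKQX:{A}, P:{G} ∪→ {A,G}; cost 1
[col 7] FK: children F:{G}, K:{G} ∩→ {G}; cost 0
[col 7] QX: children Q:{C}, X:{C} ∩→ {C}; cost 0
[col 7] FKQX: children FK:{G}, QX:{C} ∪→ {C,G}; cost 1
[col 7] FKPQX: children FKQX:{C,G}, P:{T} ∪→ {C,G,T}; cost 1
per-site changes: [3, 1, 3, 3, 3, 2, 3, 2]; total = 20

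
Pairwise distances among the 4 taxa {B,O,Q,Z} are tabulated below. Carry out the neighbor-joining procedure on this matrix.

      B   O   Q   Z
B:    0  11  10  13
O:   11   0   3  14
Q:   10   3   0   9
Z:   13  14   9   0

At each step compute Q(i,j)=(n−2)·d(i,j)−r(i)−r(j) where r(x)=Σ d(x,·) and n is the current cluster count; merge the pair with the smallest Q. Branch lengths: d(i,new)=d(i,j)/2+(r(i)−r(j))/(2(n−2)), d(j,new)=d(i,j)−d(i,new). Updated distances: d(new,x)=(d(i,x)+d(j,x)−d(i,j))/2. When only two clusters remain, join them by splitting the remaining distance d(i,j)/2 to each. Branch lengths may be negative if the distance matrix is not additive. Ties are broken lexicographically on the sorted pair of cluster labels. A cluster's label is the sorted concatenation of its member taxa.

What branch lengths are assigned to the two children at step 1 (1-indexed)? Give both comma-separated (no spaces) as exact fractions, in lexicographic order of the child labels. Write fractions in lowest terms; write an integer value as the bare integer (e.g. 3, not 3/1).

1. join B+Z (d=13, Q=-44) ⇒ BZ; edges |B|=6, |Z|=7
  updated: d(BZ,O)=6, d(BZ,Q)=3
2. join BZ+O (d=6, Q=-12) ⇒ BOZ; edges |BZ|=3, |O|=3
  updated: d(BOZ,Q)=0
3. join BOZ+Q (d=0) ⇒ BOQZ; edges |BOZ|=0, |Q|=0
final tree: (((B:6,Z:7):3,O:3):0,Q:0)
total length: 19

6,7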